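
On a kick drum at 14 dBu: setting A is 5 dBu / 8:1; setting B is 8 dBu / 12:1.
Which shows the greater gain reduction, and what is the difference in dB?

A, by 2.375 dB

A: GR = 9 − 9/8 = 7.875 dB.
B: GR = 6 − 6/12 = 5.5 dB.
A applies 2.375 dB more gain reduction.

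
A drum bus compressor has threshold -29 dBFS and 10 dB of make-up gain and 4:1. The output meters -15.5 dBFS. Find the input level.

-15 dBFS

Remove make-up: -15.5 − 10 = -25.5 dBFS.
That's 3.5 dB above the -29 dBFS threshold.
Undo the ratio: input overshoot = 3.5 × 4 = 14 dB, giving input = -15 dBFS.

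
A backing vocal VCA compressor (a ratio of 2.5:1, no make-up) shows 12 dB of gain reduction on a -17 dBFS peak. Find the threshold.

Input is 20 dB above T (since output overshoot × R = input overshoot: (-29 − T)·2.5 = -17 − T gives T = -37 dBFS).
Check: -37 + (-17 − (-37))/2.5 = -37 + 8 = -29 dBFS. ✓

-37 dBFS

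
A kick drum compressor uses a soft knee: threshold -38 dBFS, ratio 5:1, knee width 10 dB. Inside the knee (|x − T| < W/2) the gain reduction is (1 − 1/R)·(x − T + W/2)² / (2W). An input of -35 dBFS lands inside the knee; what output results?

x − T + W/2 = -35 − (-38) + 5 = 8.
GR = (1 − 1/5) × 8² / 20 = 0.8 × 64 / 20 = 2.56 dB.
Output = -35 − 2.56 = -37.56 dBFS.

-37.56 dBFS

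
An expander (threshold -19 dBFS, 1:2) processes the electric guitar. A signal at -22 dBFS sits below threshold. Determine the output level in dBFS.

-25 dBFS

The input is 3 dB below the -19 dBFS threshold.
A 1:2 expander multiplies undershoot by 2: 3 × 2 = 6 dB below threshold.
Output = -19 − 6 = -25 dBFS.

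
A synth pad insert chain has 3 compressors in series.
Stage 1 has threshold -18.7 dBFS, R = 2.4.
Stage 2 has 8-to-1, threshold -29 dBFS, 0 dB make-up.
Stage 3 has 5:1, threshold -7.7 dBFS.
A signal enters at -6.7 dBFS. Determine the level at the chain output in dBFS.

Stage 1: overshoot 12 dB → 12/2.4 = 5 dB → -13.7 dBFS.
Stage 2: overshoot 15.3 dB → 15.3/8 = 1.9125 dB → -27.0875 dBFS.
Stage 3: below threshold (-27.0875 ≤ -7.7); passes unchanged; output -27.0875 dBFS.

-27.0875 dBFS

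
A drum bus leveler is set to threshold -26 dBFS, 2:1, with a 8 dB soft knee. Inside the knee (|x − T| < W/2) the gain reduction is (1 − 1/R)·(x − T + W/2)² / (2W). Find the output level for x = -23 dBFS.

-24.53125 dBFS

x − T + W/2 = -23 − (-26) + 4 = 7.
GR = (1 − 1/2) × 7² / 16 = 0.5 × 49 / 16 = 1.53125 dB.
Output = -23 − 1.53125 = -24.53125 dBFS.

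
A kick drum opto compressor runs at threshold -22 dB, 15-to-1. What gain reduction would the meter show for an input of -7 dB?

-7 dB exceeds the threshold by 15 dB.
A 15:1 ratio leaves 1 dB of that excess.
So the signal is attenuated by 15 − 1 = 14 dB.

14 dB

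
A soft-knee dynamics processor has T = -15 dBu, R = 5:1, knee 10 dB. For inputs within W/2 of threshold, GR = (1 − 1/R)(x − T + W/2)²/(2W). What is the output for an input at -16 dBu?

x − T + W/2 = -16 − (-15) + 5 = 4.
GR = (1 − 1/5) × 4² / 20 = 0.8 × 16 / 20 = 0.64 dB.
Output = -16 − 0.64 = -16.64 dBu.

-16.64 dBu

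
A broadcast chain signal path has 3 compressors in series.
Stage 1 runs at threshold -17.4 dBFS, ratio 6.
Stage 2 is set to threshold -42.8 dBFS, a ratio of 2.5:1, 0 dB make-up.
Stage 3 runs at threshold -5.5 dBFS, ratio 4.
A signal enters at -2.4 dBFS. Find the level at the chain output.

-31.64 dBFS

Stage 1: 15 dB above -17.4 dBFS, reduced 6:1 to 2.5 dB above → -14.9 dBFS.
Stage 2: 27.9 dB above -42.8 dBFS, reduced 2.5:1 to 11.16 dB above → -31.64 dBFS.
Stage 3: -31.64 dBFS ≤ -5.5 dBFS, so stage 3 doesn't engage; output -31.64 dBFS.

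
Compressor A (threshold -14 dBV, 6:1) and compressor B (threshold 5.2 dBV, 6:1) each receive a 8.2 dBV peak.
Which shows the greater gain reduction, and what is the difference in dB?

A, by 16 dB

A: overshoot 22.2 dB → output overshoot 3.7 dB → GR 18.5 dB.
B: overshoot 3 dB → output overshoot 0.5 dB → GR 2.5 dB.
A reduces 16 dB more.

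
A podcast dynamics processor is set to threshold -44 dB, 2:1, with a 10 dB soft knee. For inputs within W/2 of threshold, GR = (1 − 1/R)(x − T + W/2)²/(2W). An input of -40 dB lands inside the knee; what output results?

x − T + W/2 = -40 − (-44) + 5 = 9.
GR = (1 − 1/2) × 9² / 20 = 0.5 × 81 / 20 = 2.025 dB.
Output = -40 − 2.025 = -42.025 dB.

-42.025 dB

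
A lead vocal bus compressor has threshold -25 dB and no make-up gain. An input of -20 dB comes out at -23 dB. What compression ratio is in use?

Input overshoot = -20 − (-25) = 5 dB; output overshoot = -23 − (-25) = 2 dB.
Ratio = 5 / 2 = 2.5.

2.5:1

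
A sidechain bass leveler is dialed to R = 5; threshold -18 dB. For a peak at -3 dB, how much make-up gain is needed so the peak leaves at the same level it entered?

12 dB

Overshoot 15 dB → 15/5 = 3 dB after compression, so the compressed level is -18 + 3 = -15 dB.
Make-up = target − compressed = -3 − (-15) = 12 dB.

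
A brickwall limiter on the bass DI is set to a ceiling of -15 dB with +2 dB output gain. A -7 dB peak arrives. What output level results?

At ∞:1, everything above -15 dB is held at the ceiling.
Output gain then adds 2 dB: -15 + 2 = -13 dB.

-13 dB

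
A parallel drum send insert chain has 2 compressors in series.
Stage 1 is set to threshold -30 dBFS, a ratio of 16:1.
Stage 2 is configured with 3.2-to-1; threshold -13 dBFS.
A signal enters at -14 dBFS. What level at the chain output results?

Stage 1: 16 dB above -30 dBFS, reduced 16:1 to 1 dB above → -29 dBFS.
Stage 2: -29 dBFS is at or below the -13 dBFS threshold — no compression; output -29 dBFS.

-29 dBFS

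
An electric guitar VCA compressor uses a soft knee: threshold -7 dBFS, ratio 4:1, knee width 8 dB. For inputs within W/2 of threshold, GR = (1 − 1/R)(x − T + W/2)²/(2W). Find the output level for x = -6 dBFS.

x − T + W/2 = -6 − (-7) + 4 = 5.
GR = (1 − 1/4) × 5² / 16 = 0.75 × 25 / 16 = 1.171875 dB.
Output = -6 − 1.171875 = -7.171875 dBFS.

-7.171875 dBFS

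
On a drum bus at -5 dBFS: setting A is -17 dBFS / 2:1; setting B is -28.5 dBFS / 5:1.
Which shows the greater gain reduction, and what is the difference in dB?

A: overshoot 12 dB → output overshoot 6 dB → GR 6 dB.
B: overshoot 23.5 dB → output overshoot 4.7 dB → GR 18.8 dB.
Difference: 12.8 dB in favour of B.

B, by 12.8 dB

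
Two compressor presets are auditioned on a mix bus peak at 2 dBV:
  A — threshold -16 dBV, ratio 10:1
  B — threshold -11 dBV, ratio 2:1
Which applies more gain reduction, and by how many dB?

A: GR = 18 − 18/10 = 16.2 dB.
B: GR = 13 − 13/2 = 6.5 dB.
A reduces 9.7 dB more.

A, by 9.7 dB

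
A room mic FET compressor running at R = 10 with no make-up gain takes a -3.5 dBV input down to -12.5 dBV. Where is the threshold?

Let T be the threshold. Output overshoot = (input overshoot)/R, so -12.5 − T = (-3.5 − T)/10.
10·(-12.5 − T) = -3.5 − T → 9·T = -125 − (-3.5) = -121.5.
T = -121.5/9 = -13.5 dBV.

-13.5 dBV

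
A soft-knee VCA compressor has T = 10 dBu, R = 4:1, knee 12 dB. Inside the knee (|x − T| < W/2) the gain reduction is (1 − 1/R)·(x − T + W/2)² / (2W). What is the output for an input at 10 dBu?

x − T + W/2 = 10 − 10 + 6 = 6.
GR = (1 − 1/4) × 6² / 24 = 0.75 × 36 / 24 = 1.125 dB.
Output = 10 − 1.125 = 8.875 dBu.

8.875 dBu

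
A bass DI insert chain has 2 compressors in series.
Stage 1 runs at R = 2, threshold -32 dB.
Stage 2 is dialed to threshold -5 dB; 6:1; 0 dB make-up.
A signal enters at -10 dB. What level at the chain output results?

Stage 1: overshoot 22 dB → 22/2 = 11 dB → -21 dB.
Stage 2: -21 dB ≤ -5 dB, so stage 2 doesn't engage; output -21 dB.

-21 dB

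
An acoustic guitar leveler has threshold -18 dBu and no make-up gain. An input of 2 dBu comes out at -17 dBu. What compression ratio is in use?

Input overshoot = 2 − (-18) = 20 dB; output overshoot = -17 − (-18) = 1 dB.
Ratio = 20 / 1 = 20.

20:1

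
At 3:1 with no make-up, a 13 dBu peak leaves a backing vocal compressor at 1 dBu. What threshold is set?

-5 dBu

Gain reduction = 13 − 1 = 12 dB; output overshoot = GR / (R − 1) = 12 / 2 = 6 dB.
Threshold = output − output overshoot = 1 − 6 = -5 dBu.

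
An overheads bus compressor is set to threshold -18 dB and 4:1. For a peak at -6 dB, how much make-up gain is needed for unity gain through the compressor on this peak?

The peak compresses to -18 + 12/4 = -15 dB.
To reach -6 dB requires -6 − (-15) = 9 dB of make-up.

9 dB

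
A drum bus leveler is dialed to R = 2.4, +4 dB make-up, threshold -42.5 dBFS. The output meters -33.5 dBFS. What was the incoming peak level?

-30.5 dBFS

Remove make-up: -33.5 − 4 = -37.5 dBFS.
Post-compression overshoot = -37.5 − (-42.5) = 5 dB.
Input overshoot = R × output overshoot = 12 dB → input = -42.5 + 12 = -30.5 dBFS.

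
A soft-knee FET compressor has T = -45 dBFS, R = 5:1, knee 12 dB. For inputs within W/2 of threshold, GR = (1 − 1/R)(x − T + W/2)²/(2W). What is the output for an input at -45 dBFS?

x − T + W/2 = -45 − (-45) + 6 = 6.
GR = (1 − 1/5) × 6² / 24 = 0.8 × 36 / 24 = 1.2 dB.
Output = -45 − 1.2 = -46.2 dBFS.

-46.2 dBFS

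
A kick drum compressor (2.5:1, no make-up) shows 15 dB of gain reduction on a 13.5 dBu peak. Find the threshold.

-11.5 dBu

Input is 25 dB above T (since output overshoot × R = input overshoot: (-1.5 − T)·2.5 = 13.5 − T gives T = -11.5 dBu).
Check: -11.5 + (13.5 − (-11.5))/2.5 = -11.5 + 10 = -1.5 dBu. ✓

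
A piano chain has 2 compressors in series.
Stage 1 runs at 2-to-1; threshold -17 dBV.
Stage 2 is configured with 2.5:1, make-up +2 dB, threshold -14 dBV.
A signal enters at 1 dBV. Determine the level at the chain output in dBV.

Stage 1: 1 dBV is 18 dB over -17 dBV; at 2:1 that becomes 9 dB over, giving -8 dBV.
Stage 2: 6 dB above -14 dBV, reduced 2.5:1 to 2.4 dB above → -11.6 dBV; +2 dB make-up → -9.6 dBV.

-9.6 dBV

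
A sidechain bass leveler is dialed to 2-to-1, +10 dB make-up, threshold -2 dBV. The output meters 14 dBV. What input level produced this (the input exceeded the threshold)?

Stripping the +10 dB make-up gives 4 dBV at the gain stage.
That's 6 dB above the -2 dBV threshold.
Input overshoot = R × output overshoot = 12 dB → input = -2 + 12 = 10 dBV.

10 dBV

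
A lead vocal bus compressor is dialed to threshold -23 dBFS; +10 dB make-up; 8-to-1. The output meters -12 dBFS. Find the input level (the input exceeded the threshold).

Remove make-up: -12 − 10 = -22 dBFS.
Post-compression overshoot = -22 − (-23) = 1 dB.
Input overshoot = R × output overshoot = 8 dB → input = -23 + 8 = -15 dBFS.

-15 dBFS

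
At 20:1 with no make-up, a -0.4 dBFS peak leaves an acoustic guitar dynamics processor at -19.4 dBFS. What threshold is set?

Let T be the threshold. Output overshoot = (input overshoot)/R, so -19.4 − T = (-0.4 − T)/20.
20·(-19.4 − T) = -0.4 − T → 19·T = -388 − (-0.4) = -387.6.
T = -387.6/19 = -20.4 dBFS.

-20.4 dBFS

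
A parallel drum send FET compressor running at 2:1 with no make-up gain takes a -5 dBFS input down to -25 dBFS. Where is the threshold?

-45 dBFS

Gain reduction = -5 − (-25) = 20 dB; output overshoot = GR / (R − 1) = 20 / 1 = 20 dB.
Threshold = output − output overshoot = -25 − 20 = -45 dBFS.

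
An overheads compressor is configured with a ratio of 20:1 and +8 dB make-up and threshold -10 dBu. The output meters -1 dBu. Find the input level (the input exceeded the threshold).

10 dBu

Stripping the +8 dB make-up gives -9 dBu at the gain stage.
That's 1 dB above the -10 dBu threshold.
Before 20:1 compression the overshoot was 1 × 20 = 20 dB, so input = -10 + 20 = 10 dBu.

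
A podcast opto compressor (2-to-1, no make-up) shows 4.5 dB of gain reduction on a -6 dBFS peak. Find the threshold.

Gain reduction = -6 − (-10.5) = 4.5 dB; output overshoot = GR / (R − 1) = 4.5 / 1 = 4.5 dB.
Threshold = output − output overshoot = -10.5 − 4.5 = -15 dBFS.

-15 dBFS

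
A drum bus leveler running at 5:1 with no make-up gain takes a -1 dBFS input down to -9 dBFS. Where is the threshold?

Gain reduction = -1 − (-9) = 8 dB; output overshoot = GR / (R − 1) = 8 / 4 = 2 dB.
Threshold = output − output overshoot = -9 − 2 = -11 dBFS.

-11 dBFS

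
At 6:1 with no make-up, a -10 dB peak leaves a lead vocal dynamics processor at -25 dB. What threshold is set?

-28 dB

Gain reduction = -10 − (-25) = 15 dB; output overshoot = GR / (R − 1) = 15 / 5 = 3 dB.
Threshold = output − output overshoot = -25 − 3 = -28 dB.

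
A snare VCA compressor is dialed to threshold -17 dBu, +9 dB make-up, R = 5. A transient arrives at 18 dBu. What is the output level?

Overshoot: 18 − (-17) = 35 dB.
5:1 compression reduces that to 35/5 = 7 dB over.
Output = -17 + 7 = -10 dBu; make-up adds 9 dB, giving -1 dBu.

-1 dBu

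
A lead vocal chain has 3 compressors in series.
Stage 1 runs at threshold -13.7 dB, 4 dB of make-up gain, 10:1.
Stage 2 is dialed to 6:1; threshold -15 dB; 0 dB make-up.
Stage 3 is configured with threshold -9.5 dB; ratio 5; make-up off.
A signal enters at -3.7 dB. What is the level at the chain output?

Stage 1: overshoot 10 dB → 10/10 = 1 dB → -12.7 dB; +4 dB make-up → -8.7 dB.
Stage 2: 6.3 dB above -15 dB, reduced 6:1 to 1.05 dB above → -13.95 dB.
Stage 3: -13.95 dB ≤ -9.5 dB, so stage 3 doesn't engage; output -13.95 dB.

-13.95 dB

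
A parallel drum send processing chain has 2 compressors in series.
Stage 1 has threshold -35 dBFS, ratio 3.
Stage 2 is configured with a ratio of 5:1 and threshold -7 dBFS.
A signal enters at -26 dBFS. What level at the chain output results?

-32 dBFS

Stage 1: -26 dBFS is 9 dB over -35 dBFS; at 3:1 that becomes 3 dB over, giving -32 dBFS.
Stage 2: -32 dBFS ≤ -7 dBFS, so stage 2 doesn't engage; output -32 dBFS.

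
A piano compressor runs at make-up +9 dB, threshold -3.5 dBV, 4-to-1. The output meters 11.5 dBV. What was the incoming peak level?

Remove make-up: 11.5 − 9 = 2.5 dBV.
The compressed level sits 2.5 − (-3.5) = 6 dB over threshold.
Undo the ratio: input overshoot = 6 × 4 = 24 dB, giving input = 20.5 dBV.

20.5 dBV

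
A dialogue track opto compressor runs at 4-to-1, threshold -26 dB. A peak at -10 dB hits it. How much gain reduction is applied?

12 dB

The signal is 16 dB above threshold.
At 4:1, output sits 16/4 = 4 dB above threshold.
GR = overshoot in − overshoot out = 16 − 4 = 12 dB.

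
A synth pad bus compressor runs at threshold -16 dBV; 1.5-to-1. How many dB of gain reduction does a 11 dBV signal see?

9 dB

Overshoot = 11 − (-16) = 27 dB.
At 1.5:1, output sits 27/1.5 = 18 dB above threshold.
Gain reduction = 27 − 18 = 9 dB.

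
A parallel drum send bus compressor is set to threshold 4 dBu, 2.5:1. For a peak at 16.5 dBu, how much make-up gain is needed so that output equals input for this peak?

7.5 dB

Overshoot 12.5 dB → 12.5/2.5 = 5 dB after compression, so the compressed level is 4 + 5 = 9 dBu.
Make-up = target − compressed = 16.5 − 9 = 7.5 dB.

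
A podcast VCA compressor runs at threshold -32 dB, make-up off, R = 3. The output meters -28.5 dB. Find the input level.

-21.5 dB

Post-compression overshoot = -28.5 − (-32) = 3.5 dB.
Input overshoot = R × output overshoot = 10.5 dB → input = -32 + 10.5 = -21.5 dB.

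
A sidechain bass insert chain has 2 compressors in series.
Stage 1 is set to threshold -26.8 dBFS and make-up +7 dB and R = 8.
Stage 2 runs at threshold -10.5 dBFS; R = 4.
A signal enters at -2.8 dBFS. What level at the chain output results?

-16.8 dBFS

Stage 1: 24 dB above -26.8 dBFS, reduced 8:1 to 3 dB above → -23.8 dBFS; +7 dB make-up → -16.8 dBFS.
Stage 2: -16.8 dBFS ≤ -10.5 dBFS, so stage 2 doesn't engage; output -16.8 dBFS.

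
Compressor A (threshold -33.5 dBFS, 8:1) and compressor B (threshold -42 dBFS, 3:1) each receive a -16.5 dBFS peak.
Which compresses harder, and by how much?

A: GR = 17 − 17/8 = 14.875 dB.
B: GR = 25.5 − 25.5/3 = 17 dB.
B reduces 2.125 dB more.

B, by 2.125 dB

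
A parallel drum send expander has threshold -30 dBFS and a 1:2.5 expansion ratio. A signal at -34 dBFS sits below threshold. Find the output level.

-40 dBFS

Below threshold, a 1:2.5 expander applies gain = (2.5−1)×(T − x) of attenuation.
(2.5−1) × 4 = 6 dB, so output = -34 − 6 = -40 dBFS.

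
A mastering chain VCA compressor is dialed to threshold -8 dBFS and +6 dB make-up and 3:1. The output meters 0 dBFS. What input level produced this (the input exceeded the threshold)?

-2 dBFS

Before make-up, the level was 0 − 6 = -6 dBFS.
Post-compression overshoot = -6 − (-8) = 2 dB.
Before 3:1 compression the overshoot was 2 × 3 = 6 dB, so input = -8 + 6 = -2 dBFS.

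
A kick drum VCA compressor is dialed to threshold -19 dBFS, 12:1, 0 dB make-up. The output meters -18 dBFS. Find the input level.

Post-compression overshoot = -18 − (-19) = 1 dB.
Before 12:1 compression the overshoot was 1 × 12 = 12 dB, so input = -19 + 12 = -7 dBFS.

-7 dBFS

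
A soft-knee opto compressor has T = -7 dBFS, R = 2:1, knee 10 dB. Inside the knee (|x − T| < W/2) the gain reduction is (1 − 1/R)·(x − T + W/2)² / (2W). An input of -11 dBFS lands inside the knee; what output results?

-11.025 dBFS

x − T + W/2 = -11 − (-7) + 5 = 1.
GR = (1 − 1/2) × 1² / 20 = 0.5 × 1 / 20 = 0.025 dB.
Output = -11 − 0.025 = -11.025 dBFS.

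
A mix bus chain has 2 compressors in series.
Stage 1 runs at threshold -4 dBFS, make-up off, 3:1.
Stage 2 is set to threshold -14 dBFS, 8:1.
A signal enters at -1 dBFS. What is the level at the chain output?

Stage 1: 3 dB above -4 dBFS, reduced 3:1 to 1 dB above → -3 dBFS.
Stage 2: -3 dBFS is 11 dB over -14 dBFS; at 8:1 that becomes 1.375 dB over, giving -12.625 dBFS.

-12.625 dBFS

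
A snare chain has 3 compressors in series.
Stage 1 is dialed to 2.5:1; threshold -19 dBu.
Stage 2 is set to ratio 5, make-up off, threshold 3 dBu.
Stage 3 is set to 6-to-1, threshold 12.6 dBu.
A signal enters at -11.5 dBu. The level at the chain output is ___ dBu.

Stage 1: 7.5 dB above -19 dBu, reduced 2.5:1 to 3 dB above → -16 dBu.
Stage 2: -16 dBu is at or below the 3 dBu threshold — no compression; output -16 dBu.
Stage 3: -16 dBu ≤ 12.6 dBu, so stage 3 doesn't engage; output -16 dBu.

-16 dBu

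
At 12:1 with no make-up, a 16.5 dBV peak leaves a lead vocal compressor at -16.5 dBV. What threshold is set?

-19.5 dBV

Input is 36 dB above T (since output overshoot × R = input overshoot: (-16.5 − T)·12 = 16.5 − T gives T = -19.5 dBV).
Check: -19.5 + (16.5 − (-19.5))/12 = -19.5 + 3 = -16.5 dBV. ✓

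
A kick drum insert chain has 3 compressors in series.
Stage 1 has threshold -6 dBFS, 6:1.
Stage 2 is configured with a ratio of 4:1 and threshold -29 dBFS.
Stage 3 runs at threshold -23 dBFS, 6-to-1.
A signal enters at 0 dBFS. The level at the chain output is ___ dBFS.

-23 dBFS

Stage 1: overshoot 6 dB → 6/6 = 1 dB → -5 dBFS.
Stage 2: 24 dB above -29 dBFS, reduced 4:1 to 6 dB above → -23 dBFS.
Stage 3: -23 dBFS is at or below the -23 dBFS threshold — no compression; output -23 dBFS.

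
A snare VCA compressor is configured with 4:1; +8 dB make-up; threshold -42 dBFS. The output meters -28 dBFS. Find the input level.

-18 dBFS

Before make-up, the level was -28 − 8 = -36 dBFS.
The compressed level sits -36 − (-42) = 6 dB over threshold.
Input overshoot = R × output overshoot = 24 dB → input = -42 + 24 = -18 dBFS.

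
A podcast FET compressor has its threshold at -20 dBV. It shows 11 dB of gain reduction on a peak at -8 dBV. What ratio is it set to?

Input overshoot = -8 − (-20) = 12 dB.
Output overshoot = 12 − 11 = 1 dB.
Ratio = input overshoot / output overshoot = 12 / 1 = 12.

12:1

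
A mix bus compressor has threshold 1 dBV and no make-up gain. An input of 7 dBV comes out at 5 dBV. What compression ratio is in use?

Input overshoot = 7 − 1 = 6 dB; output overshoot = 5 − 1 = 4 dB.
Ratio = 6 / 4 = 1.5.

1.5:1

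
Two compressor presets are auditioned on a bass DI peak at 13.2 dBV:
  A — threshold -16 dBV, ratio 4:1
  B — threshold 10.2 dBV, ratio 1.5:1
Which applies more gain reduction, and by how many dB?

A, by 20.9 dB

A: 29.2 dB over, compressed to 7.3 dB over, so 21.9 dB of GR.
B: 3 dB over, compressed to 2 dB over, so 1 dB of GR.
A applies 20.9 dB more gain reduction.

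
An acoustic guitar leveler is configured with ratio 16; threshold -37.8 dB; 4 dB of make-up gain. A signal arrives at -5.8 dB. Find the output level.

-5.8 dB sits 32 dB over threshold.
The 32 dB excess becomes 2 dB after 16:1 reduction.
So the level is -37.8 + 2 = -35.8 dB; make-up adds 4 dB, giving -31.8 dB.

-31.8 dB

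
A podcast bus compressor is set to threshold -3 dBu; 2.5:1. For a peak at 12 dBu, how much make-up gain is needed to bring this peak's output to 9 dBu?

6 dB

The peak compresses to -3 + 15/2.5 = 3 dBu.
To reach 9 dBu requires 9 − 3 = 6 dB of make-up.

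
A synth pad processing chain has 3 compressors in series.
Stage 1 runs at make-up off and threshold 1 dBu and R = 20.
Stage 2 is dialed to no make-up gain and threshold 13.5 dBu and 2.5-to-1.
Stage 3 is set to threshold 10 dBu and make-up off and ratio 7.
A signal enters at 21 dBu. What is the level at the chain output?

2 dBu

Stage 1: 21 dBu is 20 dB over 1 dBu; at 20:1 that becomes 1 dB over, giving 2 dBu.
Stage 2: 2 dBu is at or below the 13.5 dBu threshold — no compression; output 2 dBu.
Stage 3: 2 dBu ≤ 10 dBu, so stage 3 doesn't engage; output 2 dBu.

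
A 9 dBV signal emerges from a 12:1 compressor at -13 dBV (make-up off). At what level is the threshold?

-15 dBV

Let T be the threshold. Output overshoot = (input overshoot)/R, so -13 − T = (9 − T)/12.
12·(-13 − T) = 9 − T → 11·T = -156 − 9 = -165.
T = -165/11 = -15 dBV.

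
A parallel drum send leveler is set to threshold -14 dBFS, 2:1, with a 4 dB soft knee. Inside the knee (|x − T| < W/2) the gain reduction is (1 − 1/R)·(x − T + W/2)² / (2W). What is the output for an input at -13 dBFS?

-13.5625 dBFS

x − T + W/2 = -13 − (-14) + 2 = 3.
GR = (1 − 1/2) × 3² / 8 = 0.5 × 9 / 8 = 0.5625 dB.
Output = -13 − 0.5625 = -13.5625 dBFS.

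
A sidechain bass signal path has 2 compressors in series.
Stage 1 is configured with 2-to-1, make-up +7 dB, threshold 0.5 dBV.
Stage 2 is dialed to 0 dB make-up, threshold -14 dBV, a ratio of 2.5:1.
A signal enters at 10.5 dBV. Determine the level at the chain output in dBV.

Stage 1: 10.5 dBV is 10 dB over 0.5 dBV; at 2:1 that becomes 5 dB over, giving 5.5 dBV; +7 dB make-up → 12.5 dBV.
Stage 2: 26.5 dB above -14 dBV, reduced 2.5:1 to 10.6 dB above → -3.4 dBV.

-3.4 dBV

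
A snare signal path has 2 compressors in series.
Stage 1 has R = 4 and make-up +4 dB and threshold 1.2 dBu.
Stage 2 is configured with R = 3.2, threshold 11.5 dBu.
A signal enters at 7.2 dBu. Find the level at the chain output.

6.7 dBu

Stage 1: 6 dB above 1.2 dBu, reduced 4:1 to 1.5 dB above → 2.7 dBu; +4 dB make-up → 6.7 dBu.
Stage 2: 6.7 dBu ≤ 11.5 dBu, so stage 2 doesn't engage; output 6.7 dBu.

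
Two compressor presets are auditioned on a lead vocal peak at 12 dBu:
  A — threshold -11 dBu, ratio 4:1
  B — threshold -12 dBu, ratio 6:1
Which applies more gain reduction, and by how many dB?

B, by 2.75 dB

A: GR = 23 − 23/4 = 17.25 dB.
B: GR = 24 − 24/6 = 20 dB.
Difference: 2.75 dB in favour of B.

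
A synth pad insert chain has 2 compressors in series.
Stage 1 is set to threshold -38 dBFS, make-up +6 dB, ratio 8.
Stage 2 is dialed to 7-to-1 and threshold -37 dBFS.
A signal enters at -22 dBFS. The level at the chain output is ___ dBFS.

Stage 1: -22 dBFS is 16 dB over -38 dBFS; at 8:1 that becomes 2 dB over, giving -36 dBFS; +6 dB make-up → -30 dBFS.
Stage 2: -30 dBFS is 7 dB over -37 dBFS; at 7:1 that becomes 1 dB over, giving -36 dBFS.

-36 dBFS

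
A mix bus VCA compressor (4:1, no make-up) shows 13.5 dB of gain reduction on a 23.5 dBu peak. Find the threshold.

5.5 dBu

Let T be the threshold. Output overshoot = (input overshoot)/R, so 10 − T = (23.5 − T)/4.
4·(10 − T) = 23.5 − T → 3·T = 40 − 23.5 = 16.5.
T = 16.5/3 = 5.5 dBu.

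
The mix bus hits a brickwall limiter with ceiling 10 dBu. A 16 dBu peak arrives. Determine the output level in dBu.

At ∞:1, everything above 10 dBu is held at the ceiling.

10 dBu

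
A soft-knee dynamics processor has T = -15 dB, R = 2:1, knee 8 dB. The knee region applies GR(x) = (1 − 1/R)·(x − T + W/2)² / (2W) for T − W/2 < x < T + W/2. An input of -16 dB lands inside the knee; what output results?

x − T + W/2 = -16 − (-15) + 4 = 3.
GR = (1 − 1/2) × 3² / 16 = 0.5 × 9 / 16 = 0.28125 dB.
Output = -16 − 0.28125 = -16.28125 dB.

-16.28125 dB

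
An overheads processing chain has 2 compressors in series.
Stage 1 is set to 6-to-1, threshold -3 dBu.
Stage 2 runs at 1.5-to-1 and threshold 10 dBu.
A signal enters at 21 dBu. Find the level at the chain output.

1 dBu

Stage 1: overshoot 24 dB → 24/6 = 4 dB → 1 dBu.
Stage 2: 1 dBu is at or below the 10 dBu threshold — no compression; output 1 dBu.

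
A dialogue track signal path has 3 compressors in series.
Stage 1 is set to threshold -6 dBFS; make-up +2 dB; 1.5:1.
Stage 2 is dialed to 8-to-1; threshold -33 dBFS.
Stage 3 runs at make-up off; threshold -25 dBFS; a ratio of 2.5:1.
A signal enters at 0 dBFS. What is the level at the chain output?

Stage 1: overshoot 6 dB → 6/1.5 = 4 dB → -2 dBFS; +2 dB make-up → 0 dBFS.
Stage 2: 33 dB above -33 dBFS, reduced 8:1 to 4.125 dB above → -28.875 dBFS.
Stage 3: -28.875 dBFS is at or below the -25 dBFS threshold — no compression; output -28.875 dBFS.

-28.875 dBFS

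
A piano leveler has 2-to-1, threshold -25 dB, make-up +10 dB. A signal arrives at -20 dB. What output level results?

Overshoot: -20 − (-25) = 5 dB.
At 2:1 the overshoot is divided by 2, leaving 2.5 dB above threshold.
That puts the output at -22.5 dB; make-up adds 10 dB, giving -12.5 dB.

-12.5 dB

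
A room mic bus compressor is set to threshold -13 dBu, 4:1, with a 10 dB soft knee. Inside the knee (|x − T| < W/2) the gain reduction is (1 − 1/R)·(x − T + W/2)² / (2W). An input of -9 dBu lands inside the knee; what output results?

-12.0375 dBu

x − T + W/2 = -9 − (-13) + 5 = 9.
GR = (1 − 1/4) × 9² / 20 = 0.75 × 81 / 20 = 3.0375 dB.
Output = -9 − 3.0375 = -12.0375 dBu.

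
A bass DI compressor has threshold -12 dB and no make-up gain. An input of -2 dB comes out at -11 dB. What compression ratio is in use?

Input overshoot = -2 − (-12) = 10 dB; output overshoot = -11 − (-12) = 1 dB.
Ratio = 10 / 1 = 10.

10:1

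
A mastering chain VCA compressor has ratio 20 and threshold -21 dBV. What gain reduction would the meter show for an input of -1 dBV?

Overshoot = -1 − (-21) = 20 dB.
A 20:1 ratio leaves 1 dB of that excess.
So the signal is attenuated by 20 − 1 = 19 dB.

19 dB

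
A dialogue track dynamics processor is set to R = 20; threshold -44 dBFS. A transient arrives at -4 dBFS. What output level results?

-4 dBFS sits 40 dB over threshold.
The 40 dB excess becomes 2 dB after 20:1 reduction.
That puts the output at -42 dBFS.

-42 dBFS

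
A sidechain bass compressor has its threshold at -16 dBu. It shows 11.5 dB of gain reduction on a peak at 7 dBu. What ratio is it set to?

Input overshoot = 7 − (-16) = 23 dB.
Output overshoot = 23 − 11.5 = 11.5 dB.
Ratio = input overshoot / output overshoot = 23 / 11.5 = 2.

2:1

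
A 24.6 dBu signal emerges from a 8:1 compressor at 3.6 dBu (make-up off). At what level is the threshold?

Let T be the threshold. Output overshoot = (input overshoot)/R, so 3.6 − T = (24.6 − T)/8.
8·(3.6 − T) = 24.6 − T → 7·T = 28.8 − 24.6 = 4.2.
T = 4.2/7 = 0.6 dBu.

0.6 dBu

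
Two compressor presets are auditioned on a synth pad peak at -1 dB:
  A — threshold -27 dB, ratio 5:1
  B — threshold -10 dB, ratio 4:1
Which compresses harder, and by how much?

A: GR = 26 − 26/5 = 20.8 dB.
B: GR = 9 − 9/4 = 6.75 dB.
Difference: 14.05 dB in favour of A.

A, by 14.05 dB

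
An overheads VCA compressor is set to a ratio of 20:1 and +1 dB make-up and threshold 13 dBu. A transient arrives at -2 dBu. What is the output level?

-1 dBu

-2 dBu is 15 dB below the 13 dBu threshold, so no gain reduction is applied.
Make-up gain adds 1 dB: -2 + 1 = -1 dBu.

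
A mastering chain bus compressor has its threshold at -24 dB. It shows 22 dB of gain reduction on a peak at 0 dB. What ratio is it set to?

Input overshoot = 0 − (-24) = 24 dB.
Output overshoot = 24 − 22 = 2 dB.
Ratio = input overshoot / output overshoot = 24 / 2 = 12.

12:1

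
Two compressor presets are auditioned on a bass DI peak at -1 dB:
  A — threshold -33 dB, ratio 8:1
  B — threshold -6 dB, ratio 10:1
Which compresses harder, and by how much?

A: 32 dB over, compressed to 4 dB over, so 28 dB of GR.
B: 5 dB over, compressed to 0.5 dB over, so 4.5 dB of GR.
A applies 23.5 dB more gain reduction.

A, by 23.5 dB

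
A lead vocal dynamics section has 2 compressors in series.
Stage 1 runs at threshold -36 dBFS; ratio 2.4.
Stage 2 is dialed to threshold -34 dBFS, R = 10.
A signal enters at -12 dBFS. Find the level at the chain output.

Stage 1: 24 dB above -36 dBFS, reduced 2.4:1 to 10 dB above → -26 dBFS.
Stage 2: overshoot 8 dB → 8/10 = 0.8 dB → -33.2 dBFS.

-33.2 dBFS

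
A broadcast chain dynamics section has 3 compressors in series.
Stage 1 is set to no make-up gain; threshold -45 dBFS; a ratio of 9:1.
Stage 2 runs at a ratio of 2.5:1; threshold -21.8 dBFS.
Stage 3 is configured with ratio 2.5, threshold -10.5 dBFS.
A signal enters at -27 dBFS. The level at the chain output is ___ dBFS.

-43 dBFS

Stage 1: overshoot 18 dB → 18/9 = 2 dB → -43 dBFS.
Stage 2: -43 dBFS ≤ -21.8 dBFS, so stage 2 doesn't engage; output -43 dBFS.
Stage 3: -43 dBFS ≤ -10.5 dBFS, so stage 3 doesn't engage; output -43 dBFS.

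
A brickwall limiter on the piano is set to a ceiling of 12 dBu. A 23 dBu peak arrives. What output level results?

At ∞:1, everything above 12 dBu is held at the ceiling.

12 dBu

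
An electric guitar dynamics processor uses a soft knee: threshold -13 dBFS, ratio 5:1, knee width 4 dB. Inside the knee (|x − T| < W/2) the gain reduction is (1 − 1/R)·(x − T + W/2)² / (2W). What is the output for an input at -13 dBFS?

-13.4 dBFS

x − T + W/2 = -13 − (-13) + 2 = 2.
GR = (1 − 1/5) × 2² / 8 = 0.8 × 4 / 8 = 0.4 dB.
Output = -13 − 0.4 = -13.4 dBFS.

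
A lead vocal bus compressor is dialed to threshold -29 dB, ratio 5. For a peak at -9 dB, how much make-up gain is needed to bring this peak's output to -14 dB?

The peak compresses to -29 + 20/5 = -25 dB.
To reach -14 dB requires -14 − (-25) = 11 dB of make-up.

11 dB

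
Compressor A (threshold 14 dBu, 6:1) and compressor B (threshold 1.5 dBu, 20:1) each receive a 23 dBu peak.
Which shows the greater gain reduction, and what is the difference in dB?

B, by 12.925 dB

A: GR = 9 − 9/6 = 7.5 dB.
B: GR = 21.5 − 21.5/20 = 20.425 dB.
B reduces 12.925 dB more.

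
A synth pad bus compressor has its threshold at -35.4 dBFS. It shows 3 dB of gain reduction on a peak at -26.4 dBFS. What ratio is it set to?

1.5:1

Input overshoot = -26.4 − (-35.4) = 9 dB.
Output overshoot = 9 − 3 = 6 dB.
Ratio = input overshoot / output overshoot = 9 / 6 = 1.5.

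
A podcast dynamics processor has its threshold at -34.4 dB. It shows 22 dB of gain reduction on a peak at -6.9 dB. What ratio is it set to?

Input overshoot = -6.9 − (-34.4) = 27.5 dB.
Output overshoot = 27.5 − 22 = 5.5 dB.
Ratio = input overshoot / output overshoot = 27.5 / 5.5 = 5.

5:1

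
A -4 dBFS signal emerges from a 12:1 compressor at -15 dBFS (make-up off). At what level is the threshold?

Let T be the threshold. Output overshoot = (input overshoot)/R, so -15 − T = (-4 − T)/12.
12·(-15 − T) = -4 − T → 11·T = -180 − (-4) = -176.
T = -176/11 = -16 dBFS.

-16 dBFS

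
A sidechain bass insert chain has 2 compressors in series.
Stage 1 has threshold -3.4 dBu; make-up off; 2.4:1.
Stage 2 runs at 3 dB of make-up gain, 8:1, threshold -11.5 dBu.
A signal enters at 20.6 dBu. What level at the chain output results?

Stage 1: overshoot 24 dB → 24/2.4 = 10 dB → 6.6 dBu.
Stage 2: 18.1 dB above -11.5 dBu, reduced 8:1 to 2.2625 dB above → -9.2375 dBu; +3 dB make-up → -6.2375 dBu.

-6.2375 dBu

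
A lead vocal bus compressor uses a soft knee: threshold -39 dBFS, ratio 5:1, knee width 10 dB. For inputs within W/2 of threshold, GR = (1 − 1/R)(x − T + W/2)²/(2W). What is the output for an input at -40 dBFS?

-40.64 dBFS

x − T + W/2 = -40 − (-39) + 5 = 4.
GR = (1 − 1/5) × 4² / 20 = 0.8 × 16 / 20 = 0.64 dB.
Output = -40 − 0.64 = -40.64 dBFS.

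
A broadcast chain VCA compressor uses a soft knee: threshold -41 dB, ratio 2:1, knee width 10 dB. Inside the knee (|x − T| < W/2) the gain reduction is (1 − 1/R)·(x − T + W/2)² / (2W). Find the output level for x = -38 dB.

x − T + W/2 = -38 − (-41) + 5 = 8.
GR = (1 − 1/2) × 8² / 20 = 0.5 × 64 / 20 = 1.6 dB.
Output = -38 − 1.6 = -39.6 dB.

-39.6 dB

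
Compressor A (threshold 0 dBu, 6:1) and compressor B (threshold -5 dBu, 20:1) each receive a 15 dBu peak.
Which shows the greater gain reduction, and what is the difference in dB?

B, by 6.5 dB

A: GR = 15 − 15/6 = 12.5 dB.
B: GR = 20 − 20/20 = 19 dB.
Difference: 6.5 dB in favour of B.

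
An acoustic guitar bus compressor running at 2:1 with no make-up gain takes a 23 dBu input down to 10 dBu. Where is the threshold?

Gain reduction = 23 − 10 = 13 dB; output overshoot = GR / (R − 1) = 13 / 1 = 13 dB.
Threshold = output − output overshoot = 10 − 13 = -3 dBu.

-3 dBu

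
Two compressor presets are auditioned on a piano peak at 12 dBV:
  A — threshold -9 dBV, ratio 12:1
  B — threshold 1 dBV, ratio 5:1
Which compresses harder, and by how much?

A, by 10.45 dB

A: overshoot 21 dB → output overshoot 1.75 dB → GR 19.25 dB.
B: overshoot 11 dB → output overshoot 2.2 dB → GR 8.8 dB.
A applies 10.45 dB more gain reduction.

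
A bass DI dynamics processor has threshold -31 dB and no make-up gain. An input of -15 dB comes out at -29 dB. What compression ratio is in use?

8:1

Input overshoot = -15 − (-31) = 16 dB; output overshoot = -29 − (-31) = 2 dB.
Ratio = 16 / 2 = 8.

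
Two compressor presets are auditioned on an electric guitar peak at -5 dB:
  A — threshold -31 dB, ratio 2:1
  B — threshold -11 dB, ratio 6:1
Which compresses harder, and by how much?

A, by 8 dB

A: GR = 26 − 26/2 = 13 dB.
B: GR = 6 − 6/6 = 5 dB.
A applies 8 dB more gain reduction.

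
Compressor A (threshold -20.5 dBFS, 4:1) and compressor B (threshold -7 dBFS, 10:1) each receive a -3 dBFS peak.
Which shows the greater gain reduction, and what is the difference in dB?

A: 17.5 dB over, compressed to 4.375 dB over, so 13.125 dB of GR.
B: 4 dB over, compressed to 0.4 dB over, so 3.6 dB of GR.
A applies 9.525 dB more gain reduction.

A, by 9.525 dB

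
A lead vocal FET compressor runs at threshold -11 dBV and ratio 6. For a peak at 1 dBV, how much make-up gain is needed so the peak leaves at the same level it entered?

Overshoot 12 dB → 12/6 = 2 dB after compression, so the compressed level is -11 + 2 = -9 dBV.
Make-up = target − compressed = 1 − (-9) = 10 dB.

10 dB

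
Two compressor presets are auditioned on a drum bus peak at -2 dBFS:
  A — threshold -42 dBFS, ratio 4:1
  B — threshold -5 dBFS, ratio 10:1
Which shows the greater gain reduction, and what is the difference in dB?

A, by 27.3 dB

A: GR = 40 − 40/4 = 30 dB.
B: GR = 3 − 3/10 = 2.7 dB.
Difference: 27.3 dB in favour of A.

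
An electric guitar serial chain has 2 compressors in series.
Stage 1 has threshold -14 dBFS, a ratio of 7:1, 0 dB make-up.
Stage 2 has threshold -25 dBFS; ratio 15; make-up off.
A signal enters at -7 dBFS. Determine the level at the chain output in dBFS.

-24.2 dBFS

Stage 1: -7 dBFS is 7 dB over -14 dBFS; at 7:1 that becomes 1 dB over, giving -13 dBFS.
Stage 2: overshoot 12 dB → 12/15 = 0.8 dB → -24.2 dBFS.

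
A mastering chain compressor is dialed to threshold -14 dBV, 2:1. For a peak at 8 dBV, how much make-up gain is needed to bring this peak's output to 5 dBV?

The peak compresses to -14 + 22/2 = -3 dBV.
To reach 5 dBV requires 5 − (-3) = 8 dB of make-up.

8 dB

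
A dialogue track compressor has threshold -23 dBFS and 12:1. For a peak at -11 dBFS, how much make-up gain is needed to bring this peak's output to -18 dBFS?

The peak compresses to -23 + 12/12 = -22 dBFS.
To reach -18 dBFS requires -18 − (-22) = 4 dB of make-up.

4 dB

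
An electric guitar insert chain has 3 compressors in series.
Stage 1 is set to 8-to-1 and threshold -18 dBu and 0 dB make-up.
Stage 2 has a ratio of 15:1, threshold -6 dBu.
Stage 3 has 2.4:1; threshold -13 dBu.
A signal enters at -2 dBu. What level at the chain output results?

-16 dBu

Stage 1: 16 dB above -18 dBu, reduced 8:1 to 2 dB above → -16 dBu.
Stage 2: below threshold (-16 ≤ -6); passes unchanged; output -16 dBu.
Stage 3: -16 dBu ≤ -13 dBu, so stage 3 doesn't engage; output -16 dBu.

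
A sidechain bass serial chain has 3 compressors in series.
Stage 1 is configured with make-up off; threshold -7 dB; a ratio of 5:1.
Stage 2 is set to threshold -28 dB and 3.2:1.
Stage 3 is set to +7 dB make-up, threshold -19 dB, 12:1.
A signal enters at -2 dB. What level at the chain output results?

-14.125 dB

Stage 1: 5 dB above -7 dB, reduced 5:1 to 1 dB above → -6 dB.
Stage 2: -6 dB is 22 dB over -28 dB; at 3.2:1 that becomes 6.875 dB over, giving -21.125 dB.
Stage 3: below threshold (-21.125 ≤ -19); passes unchanged; make-up brings it to -14.125 dB.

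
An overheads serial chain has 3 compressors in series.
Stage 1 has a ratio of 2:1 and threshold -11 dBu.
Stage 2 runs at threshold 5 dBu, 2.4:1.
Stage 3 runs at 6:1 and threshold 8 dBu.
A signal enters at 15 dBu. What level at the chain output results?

2 dBu

Stage 1: 26 dB above -11 dBu, reduced 2:1 to 13 dB above → 2 dBu.
Stage 2: below threshold (2 ≤ 5); passes unchanged; output 2 dBu.
Stage 3: 2 dBu is at or below the 8 dBu threshold — no compression; output 2 dBu.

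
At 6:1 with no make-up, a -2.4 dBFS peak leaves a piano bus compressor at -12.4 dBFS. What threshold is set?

Input is 12 dB above T (since output overshoot × R = input overshoot: (-12.4 − T)·6 = -2.4 − T gives T = -14.4 dBFS).
Check: -14.4 + (-2.4 − (-14.4))/6 = -14.4 + 2 = -12.4 dBFS. ✓

-14.4 dBFS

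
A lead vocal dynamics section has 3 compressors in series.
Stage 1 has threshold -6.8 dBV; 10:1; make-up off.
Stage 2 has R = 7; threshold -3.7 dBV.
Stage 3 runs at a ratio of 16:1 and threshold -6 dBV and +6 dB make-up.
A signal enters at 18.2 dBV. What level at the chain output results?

Stage 1: 18.2 dBV is 25 dB over -6.8 dBV; at 10:1 that becomes 2.5 dB over, giving -4.3 dBV.
Stage 2: -4.3 dBV is at or below the -3.7 dBV threshold — no compression; output -4.3 dBV.
Stage 3: overshoot 1.7 dB → 1.7/16 = 0.10625 dB → -5.89375 dBV; +6 dB make-up → 0.10625 dBV.

0.10625 dBV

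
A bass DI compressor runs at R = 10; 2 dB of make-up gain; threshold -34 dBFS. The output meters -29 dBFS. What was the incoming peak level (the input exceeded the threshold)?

Before make-up, the level was -29 − 2 = -31 dBFS.
That's 3 dB above the -34 dBFS threshold.
Undo the ratio: input overshoot = 3 × 10 = 30 dB, giving input = -4 dBFS.

-4 dBFS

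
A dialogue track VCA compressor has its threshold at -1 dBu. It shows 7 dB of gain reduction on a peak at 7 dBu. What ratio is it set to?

Input overshoot = 7 − (-1) = 8 dB.
Output overshoot = 8 − 7 = 1 dB.
Ratio = input overshoot / output overshoot = 8 / 1 = 8.

8:1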